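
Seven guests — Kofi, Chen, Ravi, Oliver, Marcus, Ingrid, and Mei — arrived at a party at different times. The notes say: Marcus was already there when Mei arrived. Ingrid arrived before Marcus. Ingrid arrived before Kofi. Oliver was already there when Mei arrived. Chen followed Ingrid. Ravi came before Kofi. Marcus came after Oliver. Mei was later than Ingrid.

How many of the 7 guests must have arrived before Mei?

3

Directly stated before Mei: Ingrid, Marcus, and Oliver.
No chain forces Ravi (or any of the others) ahead of Mei.
That's Ingrid, Marcus, and Oliver — 3 in all.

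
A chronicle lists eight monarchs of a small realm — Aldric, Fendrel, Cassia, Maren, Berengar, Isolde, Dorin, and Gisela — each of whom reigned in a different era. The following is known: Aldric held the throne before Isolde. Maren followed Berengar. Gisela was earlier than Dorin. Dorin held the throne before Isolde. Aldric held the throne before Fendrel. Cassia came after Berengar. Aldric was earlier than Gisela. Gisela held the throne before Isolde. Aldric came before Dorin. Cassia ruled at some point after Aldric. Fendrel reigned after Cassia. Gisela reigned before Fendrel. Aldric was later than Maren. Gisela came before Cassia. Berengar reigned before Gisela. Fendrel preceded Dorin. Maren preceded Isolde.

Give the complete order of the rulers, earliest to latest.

The constraints fix every adjacent pair, so only one ordering works:
Berengar → Maren → Aldric → Gisela → Cassia → Fendrel → Dorin → Isolde.

Berengar, Maren, Aldric, Gisela, Cassia, Fendrel, Dorin, Isolde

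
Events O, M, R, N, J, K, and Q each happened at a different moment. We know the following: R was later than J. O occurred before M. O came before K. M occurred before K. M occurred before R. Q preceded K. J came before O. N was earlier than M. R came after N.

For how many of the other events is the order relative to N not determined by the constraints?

Forced after N: K, M, and R.
That leaves J, O, and Q with no forced order relative to N — 3.

3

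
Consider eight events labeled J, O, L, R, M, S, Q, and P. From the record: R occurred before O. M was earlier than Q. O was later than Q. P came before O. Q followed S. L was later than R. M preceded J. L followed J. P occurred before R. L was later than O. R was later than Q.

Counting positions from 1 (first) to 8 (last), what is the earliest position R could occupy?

M, P, Q, and S must all come before R — 4 forced predecessors.
Nothing else is forced ahead of R, so its earliest slot is position 4 + 1 = 5.

5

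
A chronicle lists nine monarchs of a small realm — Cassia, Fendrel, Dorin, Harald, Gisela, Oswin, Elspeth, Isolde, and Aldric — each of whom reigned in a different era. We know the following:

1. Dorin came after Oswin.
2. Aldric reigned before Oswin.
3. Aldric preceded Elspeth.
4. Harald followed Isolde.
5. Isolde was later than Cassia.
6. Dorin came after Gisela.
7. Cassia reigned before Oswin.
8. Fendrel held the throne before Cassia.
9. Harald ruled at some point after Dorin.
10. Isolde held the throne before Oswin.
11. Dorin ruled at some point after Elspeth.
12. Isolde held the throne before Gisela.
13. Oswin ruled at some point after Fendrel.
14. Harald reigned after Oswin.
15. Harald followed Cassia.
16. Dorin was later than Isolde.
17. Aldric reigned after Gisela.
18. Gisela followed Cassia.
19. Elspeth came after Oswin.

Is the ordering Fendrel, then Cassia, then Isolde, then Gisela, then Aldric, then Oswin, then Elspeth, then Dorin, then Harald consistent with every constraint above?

Check each stated constraint against the proposed order — e.g. Isolde is ahead of Harald; Cassia is ahead of Harald. Every pair is in the required order; nothing is violated.

yes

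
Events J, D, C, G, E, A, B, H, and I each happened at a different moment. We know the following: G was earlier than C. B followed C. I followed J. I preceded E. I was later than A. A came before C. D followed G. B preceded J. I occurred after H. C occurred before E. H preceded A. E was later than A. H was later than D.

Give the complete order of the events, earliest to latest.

G, D, H, A, C, B, J, I, E

The constraints fix every adjacent pair, so only one ordering works:
G → D → H → A → C → B → J → I → E.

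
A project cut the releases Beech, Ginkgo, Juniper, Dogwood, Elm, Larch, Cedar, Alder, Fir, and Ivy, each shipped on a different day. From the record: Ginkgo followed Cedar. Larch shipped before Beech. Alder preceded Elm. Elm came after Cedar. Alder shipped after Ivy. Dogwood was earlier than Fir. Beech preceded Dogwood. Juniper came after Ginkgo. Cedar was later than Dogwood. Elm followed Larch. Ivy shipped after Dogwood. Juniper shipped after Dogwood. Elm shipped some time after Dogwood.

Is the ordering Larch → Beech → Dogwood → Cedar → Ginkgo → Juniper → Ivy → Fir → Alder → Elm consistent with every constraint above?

yes

Check each stated constraint against the proposed order — e.g. Dogwood is ahead of Elm; Larch is ahead of Elm. Every pair is in the required order; nothing is violated.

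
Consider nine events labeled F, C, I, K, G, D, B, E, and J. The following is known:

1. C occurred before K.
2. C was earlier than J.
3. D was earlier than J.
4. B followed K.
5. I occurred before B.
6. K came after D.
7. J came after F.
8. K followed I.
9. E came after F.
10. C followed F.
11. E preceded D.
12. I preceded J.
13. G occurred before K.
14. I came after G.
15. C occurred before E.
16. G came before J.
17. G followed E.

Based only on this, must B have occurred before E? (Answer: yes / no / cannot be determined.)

no

Tracing the constraints gives E → G → K → B, so E must come before B.
That means B cannot be before E.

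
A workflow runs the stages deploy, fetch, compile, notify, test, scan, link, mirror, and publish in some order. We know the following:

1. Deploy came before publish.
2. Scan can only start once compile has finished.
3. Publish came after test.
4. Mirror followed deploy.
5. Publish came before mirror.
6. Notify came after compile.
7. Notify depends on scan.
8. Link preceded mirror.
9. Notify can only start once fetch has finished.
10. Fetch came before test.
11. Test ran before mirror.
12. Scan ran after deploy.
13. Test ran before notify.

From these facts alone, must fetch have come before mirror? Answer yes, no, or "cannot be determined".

yes

Chain the constraints: fetch → test → mirror. Each link is directly stated, so fetch comes before mirror.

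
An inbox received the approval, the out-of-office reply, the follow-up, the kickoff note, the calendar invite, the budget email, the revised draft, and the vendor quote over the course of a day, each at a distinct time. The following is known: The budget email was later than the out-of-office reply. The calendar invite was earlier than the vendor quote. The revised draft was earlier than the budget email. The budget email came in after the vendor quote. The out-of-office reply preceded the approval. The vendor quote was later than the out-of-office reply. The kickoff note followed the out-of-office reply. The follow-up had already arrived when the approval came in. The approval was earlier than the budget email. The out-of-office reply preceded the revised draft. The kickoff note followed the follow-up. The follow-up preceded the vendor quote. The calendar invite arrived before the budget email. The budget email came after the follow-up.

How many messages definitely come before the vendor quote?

3

Directly stated before the vendor quote: the calendar invite, the follow-up, and the out-of-office reply.
No chain forces the revised draft (or any of the others) ahead of the vendor quote.
That's the calendar invite, the follow-up, and the out-of-office reply — 3 in all.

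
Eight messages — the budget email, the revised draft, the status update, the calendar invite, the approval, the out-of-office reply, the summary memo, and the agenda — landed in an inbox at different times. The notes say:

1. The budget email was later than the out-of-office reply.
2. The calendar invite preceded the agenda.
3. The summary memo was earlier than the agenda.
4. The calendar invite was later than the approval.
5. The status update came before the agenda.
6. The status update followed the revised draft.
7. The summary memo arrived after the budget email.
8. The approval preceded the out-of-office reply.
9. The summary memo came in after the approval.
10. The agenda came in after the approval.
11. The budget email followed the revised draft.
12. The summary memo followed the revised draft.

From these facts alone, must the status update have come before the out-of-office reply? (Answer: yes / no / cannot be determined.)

cannot be determined

No chain of stated constraints runs from the status update to the out-of-office reply, and none runs from the out-of-office reply to the status update either.
So the relative order of the status update and the out-of-office reply is not fixed by the given facts.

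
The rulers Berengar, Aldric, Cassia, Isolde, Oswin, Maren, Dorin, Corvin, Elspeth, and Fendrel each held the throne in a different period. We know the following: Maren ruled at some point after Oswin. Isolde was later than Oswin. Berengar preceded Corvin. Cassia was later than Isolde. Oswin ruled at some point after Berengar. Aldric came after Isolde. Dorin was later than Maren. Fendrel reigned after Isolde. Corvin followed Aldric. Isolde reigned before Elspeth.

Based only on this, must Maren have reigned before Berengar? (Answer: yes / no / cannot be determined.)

no

Tracing the constraints gives Berengar → Oswin → Maren, so Berengar must come before Maren.
That means Maren cannot be before Berengar.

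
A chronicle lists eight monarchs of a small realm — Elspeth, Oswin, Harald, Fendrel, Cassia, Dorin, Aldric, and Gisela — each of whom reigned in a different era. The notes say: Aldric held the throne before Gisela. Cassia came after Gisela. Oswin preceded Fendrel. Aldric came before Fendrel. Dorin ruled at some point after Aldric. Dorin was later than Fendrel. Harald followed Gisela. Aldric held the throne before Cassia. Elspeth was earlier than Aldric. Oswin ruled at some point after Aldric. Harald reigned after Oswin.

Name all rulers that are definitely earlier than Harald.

Directly stated before Harald: Gisela and Oswin.
Aldric reaches Harald via Aldric → Gisela → Harald.
Elspeth reaches Harald via Elspeth → Aldric → Gisela → Harald.
No chain forces Dorin (or any of the others) ahead of Harald.

Aldric, Elspeth, Gisela, Oswin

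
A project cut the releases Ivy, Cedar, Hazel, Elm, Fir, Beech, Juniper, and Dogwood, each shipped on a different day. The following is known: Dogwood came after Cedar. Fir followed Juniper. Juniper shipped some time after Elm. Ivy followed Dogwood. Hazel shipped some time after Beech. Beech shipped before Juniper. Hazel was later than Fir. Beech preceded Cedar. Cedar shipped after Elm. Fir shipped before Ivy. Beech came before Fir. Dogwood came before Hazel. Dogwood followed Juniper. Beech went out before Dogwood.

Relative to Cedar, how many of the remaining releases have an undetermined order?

2

Forced before Cedar: Beech and Elm; forced after Cedar: Dogwood, Hazel, and Ivy.
That leaves Fir and Juniper with no forced order relative to Cedar — 2.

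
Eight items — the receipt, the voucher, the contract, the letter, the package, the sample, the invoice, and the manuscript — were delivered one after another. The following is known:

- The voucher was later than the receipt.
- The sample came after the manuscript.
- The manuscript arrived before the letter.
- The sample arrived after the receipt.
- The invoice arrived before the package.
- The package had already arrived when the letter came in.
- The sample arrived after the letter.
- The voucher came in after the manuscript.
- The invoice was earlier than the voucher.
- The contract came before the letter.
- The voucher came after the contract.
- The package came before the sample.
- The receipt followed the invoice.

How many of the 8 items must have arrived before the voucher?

4

Directly stated before the voucher: the contract, the invoice, the manuscript, and the receipt.
No chain forces the sample (or any of the others) ahead of the voucher.
That's the contract, the invoice, the manuscript, and the receipt — 4 in all.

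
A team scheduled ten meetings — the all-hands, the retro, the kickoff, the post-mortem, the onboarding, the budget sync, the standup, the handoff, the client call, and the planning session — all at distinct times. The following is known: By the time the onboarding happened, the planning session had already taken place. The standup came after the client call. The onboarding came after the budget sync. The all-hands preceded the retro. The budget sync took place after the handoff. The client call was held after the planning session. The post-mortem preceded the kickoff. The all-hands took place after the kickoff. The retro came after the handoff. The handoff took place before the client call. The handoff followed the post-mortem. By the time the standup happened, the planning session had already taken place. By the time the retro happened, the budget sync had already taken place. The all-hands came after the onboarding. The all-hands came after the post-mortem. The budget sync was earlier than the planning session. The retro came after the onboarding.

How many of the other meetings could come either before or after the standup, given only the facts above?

4

Forced before the standup: the budget sync, the client call, the handoff, the planning session, and the post-mortem.
That leaves the all-hands, the kickoff, the onboarding, and the retro with no forced order relative to the standup — 4.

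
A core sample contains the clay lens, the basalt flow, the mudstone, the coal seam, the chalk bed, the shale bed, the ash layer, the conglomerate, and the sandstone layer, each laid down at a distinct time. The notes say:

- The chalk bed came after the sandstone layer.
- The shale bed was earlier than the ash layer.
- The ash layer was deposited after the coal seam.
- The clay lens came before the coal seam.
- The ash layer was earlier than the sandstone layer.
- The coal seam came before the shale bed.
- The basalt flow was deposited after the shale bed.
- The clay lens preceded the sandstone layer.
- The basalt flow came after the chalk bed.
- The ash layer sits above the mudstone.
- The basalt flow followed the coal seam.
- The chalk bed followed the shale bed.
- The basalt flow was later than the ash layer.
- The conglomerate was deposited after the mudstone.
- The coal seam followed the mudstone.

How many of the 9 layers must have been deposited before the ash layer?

4

Directly stated before the ash layer: the coal seam, the mudstone, and the shale bed.
The clay lens reaches the ash layer via the clay lens → the coal seam → the ash layer.
No chain forces the sandstone layer (or any of the others) ahead of the ash layer.
That's the clay lens, the coal seam, the mudstone, and the shale bed — 4 in all.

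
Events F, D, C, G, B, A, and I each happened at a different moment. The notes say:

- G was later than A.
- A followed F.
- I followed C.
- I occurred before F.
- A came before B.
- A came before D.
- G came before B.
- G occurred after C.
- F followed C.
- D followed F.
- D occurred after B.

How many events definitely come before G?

4

Directly stated before G: A and C.
F reaches G via F → A → G.
I reaches G via I → F → A → G.
No chain forces B (or any of the others) ahead of G.
That's A, C, F, and I — 4 in all.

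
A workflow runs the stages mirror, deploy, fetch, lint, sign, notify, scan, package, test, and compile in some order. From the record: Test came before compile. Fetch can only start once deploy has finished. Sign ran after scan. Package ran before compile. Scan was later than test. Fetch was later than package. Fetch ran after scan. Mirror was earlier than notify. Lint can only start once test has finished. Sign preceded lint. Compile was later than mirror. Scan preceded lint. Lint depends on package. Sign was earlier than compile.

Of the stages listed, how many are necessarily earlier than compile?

5

Directly stated before compile: mirror, package, sign, and test.
Scan reaches compile via scan → sign → compile.
No chain forces deploy (or any of the others) ahead of compile.
That's mirror, package, scan, sign, and test — 5 in all.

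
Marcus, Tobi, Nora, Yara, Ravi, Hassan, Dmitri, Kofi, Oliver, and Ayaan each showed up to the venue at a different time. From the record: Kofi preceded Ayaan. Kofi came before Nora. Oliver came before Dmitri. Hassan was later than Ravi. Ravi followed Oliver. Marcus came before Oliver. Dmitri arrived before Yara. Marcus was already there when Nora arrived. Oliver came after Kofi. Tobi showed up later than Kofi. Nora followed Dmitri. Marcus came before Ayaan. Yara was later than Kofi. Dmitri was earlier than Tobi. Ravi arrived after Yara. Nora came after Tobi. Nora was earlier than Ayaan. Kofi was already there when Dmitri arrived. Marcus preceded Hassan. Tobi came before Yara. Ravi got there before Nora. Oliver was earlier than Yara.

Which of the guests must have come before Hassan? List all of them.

Dmitri, Kofi, Marcus, Oliver, Ravi, Tobi, Yara

Directly stated before Hassan: Marcus and Ravi.
Dmitri reaches Hassan via Dmitri → Yara → Ravi → Hassan.
Kofi reaches Hassan via Kofi → Yara → Ravi → Hassan.
Oliver reaches Hassan via Oliver → Ravi → Hassan.
Likewise Tobi and Yara each reach Hassan by chaining the stated constraints.
No chain forces Nora (or any of the others) ahead of Hassan.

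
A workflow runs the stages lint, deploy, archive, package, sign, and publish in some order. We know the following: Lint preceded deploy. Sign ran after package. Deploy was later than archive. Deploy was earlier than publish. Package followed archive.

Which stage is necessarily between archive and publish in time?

deploy

Tracing the constraints gives archive → deploy → publish, so deploy sits after archive and before publish.
No other stage is forced both after archive and before publish.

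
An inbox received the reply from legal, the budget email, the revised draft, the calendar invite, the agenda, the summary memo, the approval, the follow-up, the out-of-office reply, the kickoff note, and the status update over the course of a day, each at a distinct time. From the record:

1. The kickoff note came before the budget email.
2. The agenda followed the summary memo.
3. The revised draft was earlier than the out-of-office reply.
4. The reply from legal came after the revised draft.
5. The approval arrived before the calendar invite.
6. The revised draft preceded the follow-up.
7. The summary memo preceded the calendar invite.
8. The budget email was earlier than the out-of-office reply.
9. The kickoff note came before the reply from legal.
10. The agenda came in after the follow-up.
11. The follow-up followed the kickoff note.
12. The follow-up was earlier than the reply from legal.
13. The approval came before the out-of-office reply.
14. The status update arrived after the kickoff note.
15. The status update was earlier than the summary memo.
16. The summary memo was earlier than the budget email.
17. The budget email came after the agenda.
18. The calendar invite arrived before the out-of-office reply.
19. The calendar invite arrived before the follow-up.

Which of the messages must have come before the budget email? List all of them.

the agenda, the approval, the calendar invite, the follow-up, the kickoff note, the revised draft, the status update, the summary memo

Directly stated before the budget email: the agenda, the kickoff note, and the summary memo.
The approval reaches the budget email via the approval → the calendar invite → the follow-up → the agenda → the budget email.
The calendar invite reaches the budget email via the calendar invite → the follow-up → the agenda → the budget email.
The follow-up reaches the budget email via the follow-up → the agenda → the budget email.
Likewise the revised draft and the status update each reach the budget email by chaining the stated constraints.
No chain forces the reply from legal (or any of the others) ahead of the budget email.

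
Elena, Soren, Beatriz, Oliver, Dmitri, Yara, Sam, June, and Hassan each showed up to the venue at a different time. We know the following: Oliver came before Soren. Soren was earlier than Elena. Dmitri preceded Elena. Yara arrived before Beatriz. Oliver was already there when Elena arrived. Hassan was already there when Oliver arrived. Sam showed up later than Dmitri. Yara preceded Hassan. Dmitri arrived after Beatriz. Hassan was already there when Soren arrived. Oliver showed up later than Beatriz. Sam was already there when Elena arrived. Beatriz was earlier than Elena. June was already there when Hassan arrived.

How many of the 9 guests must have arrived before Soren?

Directly stated before Soren: Hassan and Oliver.
Beatriz reaches Soren via Beatriz → Oliver → Soren.
June reaches Soren via June → Hassan → Soren.
Yara reaches Soren via Yara → Hassan → Soren.
No chain forces Dmitri (or any of the others) ahead of Soren.
That's Beatriz, Hassan, June, Oliver, and Yara — 5 in all.

5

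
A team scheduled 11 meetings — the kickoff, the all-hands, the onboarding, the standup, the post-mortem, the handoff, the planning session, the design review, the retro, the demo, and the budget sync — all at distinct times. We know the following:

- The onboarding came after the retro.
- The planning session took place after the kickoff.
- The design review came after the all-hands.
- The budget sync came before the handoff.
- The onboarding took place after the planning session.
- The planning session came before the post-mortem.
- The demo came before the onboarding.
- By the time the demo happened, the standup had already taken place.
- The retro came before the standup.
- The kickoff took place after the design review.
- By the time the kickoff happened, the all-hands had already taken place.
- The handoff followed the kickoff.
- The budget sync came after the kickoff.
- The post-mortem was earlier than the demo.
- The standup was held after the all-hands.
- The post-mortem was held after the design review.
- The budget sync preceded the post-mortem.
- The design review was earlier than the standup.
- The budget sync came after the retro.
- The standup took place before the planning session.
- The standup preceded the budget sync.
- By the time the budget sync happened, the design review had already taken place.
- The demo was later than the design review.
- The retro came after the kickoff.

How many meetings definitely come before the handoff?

6

Directly stated before the handoff: the budget sync and the kickoff.
The all-hands reaches the handoff via the all-hands → the kickoff → the handoff.
The design review reaches the handoff via the design review → the kickoff → the handoff.
The retro reaches the handoff via the retro → the budget sync → the handoff.
Likewise the standup reaches the handoff by chaining the stated constraints.
That's the all-hands, the budget sync, the design review, the kickoff, the retro, and the standup — 6 in all.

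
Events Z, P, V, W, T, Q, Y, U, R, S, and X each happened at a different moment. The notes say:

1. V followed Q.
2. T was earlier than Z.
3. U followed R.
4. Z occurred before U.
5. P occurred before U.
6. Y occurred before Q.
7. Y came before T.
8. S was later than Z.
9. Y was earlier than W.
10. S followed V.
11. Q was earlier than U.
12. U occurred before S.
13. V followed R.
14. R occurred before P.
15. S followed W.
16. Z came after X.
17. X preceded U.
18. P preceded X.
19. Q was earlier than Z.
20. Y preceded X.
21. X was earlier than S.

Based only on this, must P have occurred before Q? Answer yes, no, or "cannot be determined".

No chain of stated constraints runs from P to Q, and none runs from Q to P either.
So the relative order of P and Q is not fixed by the given facts.

cannot be determined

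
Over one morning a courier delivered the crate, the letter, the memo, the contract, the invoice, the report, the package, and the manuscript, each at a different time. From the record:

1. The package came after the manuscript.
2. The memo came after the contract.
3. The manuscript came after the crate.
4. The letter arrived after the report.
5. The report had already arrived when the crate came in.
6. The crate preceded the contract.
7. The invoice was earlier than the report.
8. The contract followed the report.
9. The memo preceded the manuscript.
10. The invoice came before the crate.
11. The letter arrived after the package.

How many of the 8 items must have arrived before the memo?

Directly stated before the memo: the contract.
The crate reaches the memo via the crate → the contract → the memo.
The invoice reaches the memo via the invoice → the crate → the contract → the memo.
The report reaches the memo via the report → the contract → the memo.
That's the contract, the crate, the invoice, and the report — 4 in all.

4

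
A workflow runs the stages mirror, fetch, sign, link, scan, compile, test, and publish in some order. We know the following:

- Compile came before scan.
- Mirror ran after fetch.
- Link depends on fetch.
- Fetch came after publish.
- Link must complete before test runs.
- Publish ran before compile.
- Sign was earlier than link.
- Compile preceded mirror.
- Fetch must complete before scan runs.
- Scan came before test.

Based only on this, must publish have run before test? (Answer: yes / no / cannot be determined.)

Chain the constraints: publish → compile → scan → test. Each link is directly stated, so publish comes before test.

yes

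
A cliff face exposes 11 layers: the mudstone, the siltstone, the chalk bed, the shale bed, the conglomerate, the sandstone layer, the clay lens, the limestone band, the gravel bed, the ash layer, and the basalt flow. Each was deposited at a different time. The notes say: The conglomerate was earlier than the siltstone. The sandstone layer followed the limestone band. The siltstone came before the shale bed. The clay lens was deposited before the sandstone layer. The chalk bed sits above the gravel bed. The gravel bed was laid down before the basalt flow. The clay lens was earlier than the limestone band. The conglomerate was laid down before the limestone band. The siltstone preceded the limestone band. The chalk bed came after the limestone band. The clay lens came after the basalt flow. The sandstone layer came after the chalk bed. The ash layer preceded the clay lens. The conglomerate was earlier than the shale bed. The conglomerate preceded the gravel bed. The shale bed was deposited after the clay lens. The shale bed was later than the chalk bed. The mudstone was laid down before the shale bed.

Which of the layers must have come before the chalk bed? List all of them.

the ash layer, the basalt flow, the clay lens, the conglomerate, the gravel bed, the limestone band, the siltstone

Directly stated before the chalk bed: the gravel bed and the limestone band.
The ash layer reaches the chalk bed via the ash layer → the clay lens → the limestone band → the chalk bed.
The basalt flow reaches the chalk bed via the basalt flow → the clay lens → the limestone band → the chalk bed.
The clay lens reaches the chalk bed via the clay lens → the limestone band → the chalk bed.
Likewise the conglomerate and the siltstone each reach the chalk bed by chaining the stated constraints.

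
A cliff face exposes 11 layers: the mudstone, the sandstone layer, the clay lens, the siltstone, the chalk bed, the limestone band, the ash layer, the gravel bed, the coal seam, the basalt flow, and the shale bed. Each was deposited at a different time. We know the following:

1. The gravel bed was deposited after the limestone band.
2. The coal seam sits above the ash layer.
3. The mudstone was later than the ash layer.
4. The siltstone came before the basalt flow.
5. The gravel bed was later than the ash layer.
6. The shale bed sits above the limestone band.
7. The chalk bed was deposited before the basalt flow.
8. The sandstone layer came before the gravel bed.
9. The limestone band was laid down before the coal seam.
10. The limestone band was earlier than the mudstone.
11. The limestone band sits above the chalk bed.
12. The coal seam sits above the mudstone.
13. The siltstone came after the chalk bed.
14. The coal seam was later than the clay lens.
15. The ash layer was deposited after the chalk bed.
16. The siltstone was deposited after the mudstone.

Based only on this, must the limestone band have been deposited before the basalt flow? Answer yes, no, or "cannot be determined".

yes

Chain the constraints: the limestone band → the mudstone → the siltstone → the basalt flow. Each link is directly stated, so the limestone band comes before the basalt flow.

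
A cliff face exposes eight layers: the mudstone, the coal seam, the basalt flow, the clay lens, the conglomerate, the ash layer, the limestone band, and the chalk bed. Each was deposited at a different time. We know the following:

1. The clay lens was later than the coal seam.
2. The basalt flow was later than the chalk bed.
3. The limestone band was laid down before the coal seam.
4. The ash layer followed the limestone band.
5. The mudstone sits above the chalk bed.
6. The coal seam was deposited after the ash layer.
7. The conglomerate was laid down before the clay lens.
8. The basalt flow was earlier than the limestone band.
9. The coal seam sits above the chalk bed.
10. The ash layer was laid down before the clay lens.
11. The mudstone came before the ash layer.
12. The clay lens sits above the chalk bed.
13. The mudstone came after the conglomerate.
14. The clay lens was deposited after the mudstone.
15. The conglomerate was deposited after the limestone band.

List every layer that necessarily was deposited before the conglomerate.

Directly stated before the conglomerate: the limestone band.
The basalt flow reaches the conglomerate via the basalt flow → the limestone band → the conglomerate.
The chalk bed reaches the conglomerate via the chalk bed → the basalt flow → the limestone band → the conglomerate.
No chain forces the ash layer (or any of the others) ahead of the conglomerate.

the basalt flow, the chalk bed, the limestone band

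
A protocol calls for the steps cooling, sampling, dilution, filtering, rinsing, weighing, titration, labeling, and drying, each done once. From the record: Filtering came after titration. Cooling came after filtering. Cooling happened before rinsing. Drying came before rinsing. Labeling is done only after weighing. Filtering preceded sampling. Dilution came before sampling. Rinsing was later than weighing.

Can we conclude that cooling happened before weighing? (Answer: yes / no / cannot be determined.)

cannot be determined

No chain of stated constraints runs from cooling to weighing, and none runs from weighing to cooling either.
So the relative order of cooling and weighing is not fixed by the given facts.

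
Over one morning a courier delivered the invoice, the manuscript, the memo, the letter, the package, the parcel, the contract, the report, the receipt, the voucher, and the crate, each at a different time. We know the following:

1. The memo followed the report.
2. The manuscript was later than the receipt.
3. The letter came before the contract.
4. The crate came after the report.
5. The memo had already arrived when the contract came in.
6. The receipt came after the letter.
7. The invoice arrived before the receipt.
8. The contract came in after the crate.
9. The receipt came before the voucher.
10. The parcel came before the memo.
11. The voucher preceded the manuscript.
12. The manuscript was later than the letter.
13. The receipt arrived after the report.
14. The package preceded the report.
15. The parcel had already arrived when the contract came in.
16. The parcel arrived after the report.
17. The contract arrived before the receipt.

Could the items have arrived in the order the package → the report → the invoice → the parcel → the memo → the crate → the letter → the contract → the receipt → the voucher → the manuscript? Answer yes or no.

yes

Check each stated constraint against the proposed order — e.g. the invoice is ahead of the receipt; the report is ahead of the receipt. Every pair is in the required order; nothing is violated.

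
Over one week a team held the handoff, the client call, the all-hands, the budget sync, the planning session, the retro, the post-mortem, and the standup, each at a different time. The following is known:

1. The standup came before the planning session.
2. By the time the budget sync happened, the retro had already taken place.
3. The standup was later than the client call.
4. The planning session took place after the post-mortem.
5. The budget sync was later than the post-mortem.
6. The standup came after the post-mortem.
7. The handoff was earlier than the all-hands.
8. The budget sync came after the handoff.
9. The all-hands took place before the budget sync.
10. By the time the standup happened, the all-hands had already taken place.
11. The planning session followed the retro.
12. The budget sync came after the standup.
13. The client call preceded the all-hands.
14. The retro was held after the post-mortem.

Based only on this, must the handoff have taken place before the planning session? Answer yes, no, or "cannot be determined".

yes

Chain the constraints: the handoff → the all-hands → the standup → the planning session. Each link is directly stated, so the handoff comes before the planning session.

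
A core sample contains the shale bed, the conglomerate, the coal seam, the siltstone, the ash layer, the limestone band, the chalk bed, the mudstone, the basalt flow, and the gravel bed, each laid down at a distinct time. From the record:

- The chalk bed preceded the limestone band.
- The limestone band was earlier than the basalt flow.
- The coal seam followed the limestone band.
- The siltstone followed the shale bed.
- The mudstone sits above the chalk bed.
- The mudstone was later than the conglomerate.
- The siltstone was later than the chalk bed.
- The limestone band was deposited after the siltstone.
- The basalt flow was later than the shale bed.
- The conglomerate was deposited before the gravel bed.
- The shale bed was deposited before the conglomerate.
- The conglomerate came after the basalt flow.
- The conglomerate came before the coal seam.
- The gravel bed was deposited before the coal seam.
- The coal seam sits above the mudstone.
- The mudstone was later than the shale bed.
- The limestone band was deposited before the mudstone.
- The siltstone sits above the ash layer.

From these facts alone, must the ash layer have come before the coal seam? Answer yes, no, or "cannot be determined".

Chain the constraints: the ash layer → the siltstone → the limestone band → the coal seam. Each link is directly stated, so the ash layer comes before the coal seam.

yes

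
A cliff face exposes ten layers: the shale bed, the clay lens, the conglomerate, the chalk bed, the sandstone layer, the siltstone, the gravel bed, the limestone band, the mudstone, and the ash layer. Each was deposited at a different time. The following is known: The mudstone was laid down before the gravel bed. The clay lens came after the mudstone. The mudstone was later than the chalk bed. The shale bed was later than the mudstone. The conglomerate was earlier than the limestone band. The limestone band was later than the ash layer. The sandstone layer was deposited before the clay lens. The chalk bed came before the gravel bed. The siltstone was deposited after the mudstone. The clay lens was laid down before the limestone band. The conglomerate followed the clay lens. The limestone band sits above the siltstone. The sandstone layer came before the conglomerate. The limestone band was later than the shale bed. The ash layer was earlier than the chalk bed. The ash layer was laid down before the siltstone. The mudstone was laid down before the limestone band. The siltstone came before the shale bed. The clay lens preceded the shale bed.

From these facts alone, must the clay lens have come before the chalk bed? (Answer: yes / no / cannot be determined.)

Tracing the constraints gives the chalk bed → the mudstone → the clay lens, so the chalk bed must come before the clay lens.
That means the clay lens cannot be before the chalk bed.

no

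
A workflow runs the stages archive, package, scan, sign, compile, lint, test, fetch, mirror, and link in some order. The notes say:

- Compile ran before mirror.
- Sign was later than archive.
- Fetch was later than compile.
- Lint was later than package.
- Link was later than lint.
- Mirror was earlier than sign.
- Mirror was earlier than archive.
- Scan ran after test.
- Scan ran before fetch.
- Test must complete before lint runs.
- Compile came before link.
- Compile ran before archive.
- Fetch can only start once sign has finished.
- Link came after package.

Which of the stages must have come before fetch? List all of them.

archive, compile, mirror, scan, sign, test

Directly stated before fetch: compile, scan, and sign.
Archive reaches fetch via archive → sign → fetch.
Mirror reaches fetch via mirror → sign → fetch.
Test reaches fetch via test → scan → fetch.
No chain forces lint (or any of the others) ahead of fetch.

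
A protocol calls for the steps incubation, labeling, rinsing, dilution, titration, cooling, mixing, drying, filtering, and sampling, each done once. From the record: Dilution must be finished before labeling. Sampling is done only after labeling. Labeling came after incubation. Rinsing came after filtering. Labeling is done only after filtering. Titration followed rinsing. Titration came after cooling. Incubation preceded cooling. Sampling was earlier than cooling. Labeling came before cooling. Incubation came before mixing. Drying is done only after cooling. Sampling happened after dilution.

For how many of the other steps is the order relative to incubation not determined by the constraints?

3

Forced after incubation: cooling, drying, labeling, mixing, sampling, and titration.
That leaves dilution, filtering, and rinsing with no forced order relative to incubation — 3.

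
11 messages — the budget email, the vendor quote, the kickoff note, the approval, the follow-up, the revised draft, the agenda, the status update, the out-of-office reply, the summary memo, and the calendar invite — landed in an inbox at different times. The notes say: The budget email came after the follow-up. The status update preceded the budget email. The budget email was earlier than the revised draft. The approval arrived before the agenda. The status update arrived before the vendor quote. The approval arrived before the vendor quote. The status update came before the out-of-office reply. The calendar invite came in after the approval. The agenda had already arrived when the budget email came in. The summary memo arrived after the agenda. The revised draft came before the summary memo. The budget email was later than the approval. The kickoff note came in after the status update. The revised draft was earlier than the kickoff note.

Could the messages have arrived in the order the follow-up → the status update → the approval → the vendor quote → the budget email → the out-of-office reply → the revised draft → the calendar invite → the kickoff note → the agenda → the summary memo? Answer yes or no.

no

The constraints require the agenda before the budget email, but in the proposed sequence the budget email appears ahead of the agenda. That one violation is enough.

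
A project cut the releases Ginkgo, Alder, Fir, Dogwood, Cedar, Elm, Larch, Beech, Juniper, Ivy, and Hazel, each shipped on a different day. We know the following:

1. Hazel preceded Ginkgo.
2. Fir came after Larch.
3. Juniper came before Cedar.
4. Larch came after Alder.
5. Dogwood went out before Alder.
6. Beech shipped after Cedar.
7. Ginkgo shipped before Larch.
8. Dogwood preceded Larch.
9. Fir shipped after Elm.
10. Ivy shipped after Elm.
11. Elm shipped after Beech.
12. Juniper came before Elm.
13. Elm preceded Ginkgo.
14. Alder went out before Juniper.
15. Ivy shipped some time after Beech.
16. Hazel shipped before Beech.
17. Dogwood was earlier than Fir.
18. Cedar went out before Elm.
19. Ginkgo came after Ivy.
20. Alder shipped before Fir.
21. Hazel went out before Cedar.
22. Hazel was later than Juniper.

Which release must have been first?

Dogwood

Dogwood has a chain of constraints placing it before every other release, so Dogwood must be first.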